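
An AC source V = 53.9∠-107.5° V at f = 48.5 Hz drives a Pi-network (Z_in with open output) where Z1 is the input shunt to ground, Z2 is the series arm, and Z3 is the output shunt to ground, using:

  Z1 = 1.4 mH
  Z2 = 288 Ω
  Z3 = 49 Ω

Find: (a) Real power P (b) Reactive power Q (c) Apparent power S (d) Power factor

Step 1 — Angular frequency: ω = 2π·f = 2π·48.5 = 304.7 rad/s.
Step 2 — Component impedances:
  Z1: Z = jωL = j·304.7·0.0014 = 0 + j0.4266 Ω
  Z2: Z = R = 288 Ω
  Z3: Z = R = 49 Ω
Step 3 — With open output, the series arm Z2 and the output shunt Z3 appear in series to ground: Z2 + Z3 = 337 Ω.
Step 4 — Parallel with input shunt Z1: Z_in = Z1 || (Z2 + Z3) = 0.0005401 + j0.4266 Ω = 0.4266∠89.9° Ω.
Step 5 — Source phasor: V = 53.9∠-107.5° V = -16.21 - j51.41 V.
Step 6 — Current: I = V / Z = -120.5 + j37.84 A = 126.3∠162.6° A.
Step 7 — Complex power: S = V·I* = 8.621 + j6810 VA.
Step 8 — Real power: P = Re(S) = 8.621 W.
Step 9 — Reactive power: Q = Im(S) = 6810 VAR.
Step 10 — Apparent power: |S| = 6810 VA.
Step 11 — Power factor: PF = P/|S| = 0.001266 (lagging).

(a) P = 8.621 W  (b) Q = 6810 VAR  (c) S = 6810 VA  (d) PF = 0.001266 (lagging)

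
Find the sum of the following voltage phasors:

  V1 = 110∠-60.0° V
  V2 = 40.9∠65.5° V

Step 1 — Convert each phasor to rectangular form:
  V1 = 110·(cos(-60.0°) + j·sin(-60.0°)) = 55 - j95.26 V
  V2 = 40.9·(cos(65.5°) + j·sin(65.5°)) = 16.96 + j37.22 V
Step 2 — Sum components: V_total = 71.96 - j58.05 V.
Step 3 — Convert to polar: |V_total| = 92.45 V, ∠V_total = -38.9°.

V_total = 92.45∠-38.9° V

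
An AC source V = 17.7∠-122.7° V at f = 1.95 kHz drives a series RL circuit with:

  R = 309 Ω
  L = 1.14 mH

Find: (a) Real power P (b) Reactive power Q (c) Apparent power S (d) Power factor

Step 1 — Angular frequency: ω = 2π·f = 2π·1950 = 1.225e+04 rad/s.
Step 2 — Component impedances:
  R: Z = R = 309 Ω
  L: Z = jωL = j·1.225e+04·0.00114 = 0 + j13.97 Ω
Step 3 — Series combination: Z_total = R + L = 309 + j13.97 Ω = 309.3∠2.6° Ω.
Step 4 — Source phasor: V = 17.7∠-122.7° V = -9.562 - j14.89 V.
Step 5 — Current: I = V / Z = -0.03306 - j0.04671 A = 0.05722∠-125.3° A.
Step 6 — Complex power: S = V·I* = 1.012 + j0.04574 VA.
Step 7 — Real power: P = Re(S) = 1.012 W.
Step 8 — Reactive power: Q = Im(S) = 0.04574 VAR.
Step 9 — Apparent power: |S| = 1.013 VA.
Step 10 — Power factor: PF = P/|S| = 0.999 (lagging).

(a) P = 1.012 W  (b) Q = 0.04574 VAR  (c) S = 1.013 VA  (d) PF = 0.999 (lagging)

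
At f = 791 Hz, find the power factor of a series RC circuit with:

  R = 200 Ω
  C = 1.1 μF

Step 1 — Angular frequency: ω = 2π·f = 2π·791 = 4970 rad/s.
Step 2 — Component impedances:
  R: Z = R = 200 Ω
  C: Z = 1/(jωC) = -j/(ω·C) = 0 - j182.9 Ω
Step 3 — Series combination: Z_total = R + C = 200 - j182.9 Ω = 271∠-42.4° Ω.
Step 4 — Power factor: PF = cos(φ) = Re(Z)/|Z| = 200/271.03 = 0.7379.
Step 5 — Type: Im(Z) = -182.9 ⇒ leading (phase φ = -42.4°).

PF = 0.7379 (leading, φ = -42.4°)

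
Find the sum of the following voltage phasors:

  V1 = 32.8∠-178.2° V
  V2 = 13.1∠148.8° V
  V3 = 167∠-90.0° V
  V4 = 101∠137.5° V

Step 1 — Convert each phasor to rectangular form:
  V1 = 32.8·(cos(-178.2°) + j·sin(-178.2°)) = -32.78 - j1.03 V
  V2 = 13.1·(cos(148.8°) + j·sin(148.8°)) = -11.21 + j6.786 V
  V3 = 167·(cos(-90.0°) + j·sin(-90.0°)) = 0 - j167 V
  V4 = 101·(cos(137.5°) + j·sin(137.5°)) = -74.47 + j68.23 V
Step 2 — Sum components: V_total = -118.5 - j93.01 V.
Step 3 — Convert to polar: |V_total| = 150.6 V, ∠V_total = -141.9°.

V_total = 150.6∠-141.9° V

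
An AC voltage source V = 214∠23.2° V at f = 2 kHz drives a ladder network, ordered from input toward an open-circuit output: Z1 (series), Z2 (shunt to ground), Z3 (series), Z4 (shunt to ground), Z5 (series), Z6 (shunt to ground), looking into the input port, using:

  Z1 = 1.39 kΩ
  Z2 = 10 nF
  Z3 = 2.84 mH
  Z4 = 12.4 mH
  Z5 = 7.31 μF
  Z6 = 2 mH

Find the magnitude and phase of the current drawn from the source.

Step 1 — Angular frequency: ω = 2π·f = 2π·2000 = 1.257e+04 rad/s.
Step 2 — Component impedances:
  Z1: Z = R = 1390 Ω
  Z2: Z = 1/(jωC) = -j/(ω·C) = 0 - j7958 Ω
  Z3: Z = jωL = j·1.257e+04·0.00284 = 0 + j35.69 Ω
  Z4: Z = jωL = j·1.257e+04·0.0124 = 0 + j155.8 Ω
  Z5: Z = 1/(jωC) = -j/(ω·C) = 0 - j10.89 Ω
  Z6: Z = jωL = j·1.257e+04·0.002 = 0 + j25.13 Ω
Step 3 — Ladder network (open output): work backward from the far end, alternating series and parallel combinations. Z_in = 1390 + j49.04 Ω = 1391∠2.0° Ω.
Step 4 — Source phasor: V = 214∠23.2° V = 196.7 + j84.3 V.
Step 5 — Ohm's law: I = V / Z_total = (196.7 + j84.3) / (1390 + j49.04) = 0.1435 + j0.05559 A.
Step 6 — Convert to polar: |I| = 0.1539 A, ∠I = 21.2°.

I = 0.1539∠21.2° A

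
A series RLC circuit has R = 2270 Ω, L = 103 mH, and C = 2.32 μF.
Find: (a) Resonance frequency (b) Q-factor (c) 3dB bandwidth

Step 1 — Resonance condition Im(Z)=0 gives ω₀ = 1/√(LC).
Step 2 — ω₀ = 1/√(0.103·2.32e-06) = 2046 rad/s.
Step 3 — f₀ = ω₀/(2π) = 325.6 Hz.
Step 4 — Series Q: Q = ω₀L/R = 2046·0.103/2270 = 0.09282.
Step 5 — 3dB bandwidth: Δω = ω₀/Q = 2.204e+04 rad/s; BW = Δω/(2π) = 3508 Hz.

(a) f₀ = 325.6 Hz  (b) Q = 0.09282  (c) BW = 3508 Hz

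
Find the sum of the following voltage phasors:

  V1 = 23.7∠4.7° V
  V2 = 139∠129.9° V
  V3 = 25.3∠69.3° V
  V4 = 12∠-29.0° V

Step 1 — Convert each phasor to rectangular form:
  V1 = 23.7·(cos(4.7°) + j·sin(4.7°)) = 23.62 + j1.942 V
  V2 = 139·(cos(129.9°) + j·sin(129.9°)) = -89.16 + j106.6 V
  V3 = 25.3·(cos(69.3°) + j·sin(69.3°)) = 8.943 + j23.67 V
  V4 = 12·(cos(-29.0°) + j·sin(-29.0°)) = 10.5 - j5.818 V
Step 2 — Sum components: V_total = -46.1 + j126.4 V.
Step 3 — Convert to polar: |V_total| = 134.6 V, ∠V_total = 110.0°.

V_total = 134.6∠110.0° V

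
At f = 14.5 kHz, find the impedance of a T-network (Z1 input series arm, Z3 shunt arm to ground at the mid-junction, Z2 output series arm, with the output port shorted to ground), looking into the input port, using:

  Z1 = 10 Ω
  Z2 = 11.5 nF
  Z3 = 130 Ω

Step 1 — Angular frequency: ω = 2π·f = 2π·1.45e+04 = 9.111e+04 rad/s.
Step 2 — Component impedances:
  Z1: Z = R = 10 Ω
  Z2: Z = 1/(jωC) = -j/(ω·C) = 0 - j954.5 Ω
  Z3: Z = R = 130 Ω
Step 3 — With the output port shorted to ground, the output series arm Z2 runs from the junction to ground; the shunt arm Z3 also runs from the junction to ground. They appear in parallel: Z3 || Z2 = 127.6 - j17.38 Ω.
Step 4 — Series with input arm Z1: Z_in = Z1 + (Z3 || Z2) = 137.6 - j17.38 Ω = 138.7∠-7.2° Ω.

Z = 137.6 - j17.38 Ω = 138.7∠-7.2° Ω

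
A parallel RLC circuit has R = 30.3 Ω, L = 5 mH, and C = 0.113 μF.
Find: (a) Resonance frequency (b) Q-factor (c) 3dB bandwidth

Step 1 — Resonance: ω₀ = 1/√(LC) = 1/√(0.005·1.13e-07) = 4.207e+04 rad/s.
Step 2 — f₀ = ω₀/(2π) = 6696 Hz.
Step 3 — Parallel Q: Q = R/(ω₀L) = 30.3/(4.207e+04·0.005) = 0.144.
Step 4 — Bandwidth: Δω = ω₀/Q = 2.921e+05 rad/s; BW = Δω/(2π) = 4.648e+04 Hz.

(a) f₀ = 6696 Hz  (b) Q = 0.144  (c) BW = 4.648e+04 Hz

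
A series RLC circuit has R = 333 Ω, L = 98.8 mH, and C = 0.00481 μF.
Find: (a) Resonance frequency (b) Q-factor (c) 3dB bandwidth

Step 1 — Resonance condition Im(Z)=0 gives ω₀ = 1/√(LC).
Step 2 — ω₀ = 1/√(0.0988·4.81e-09) = 4.587e+04 rad/s.
Step 3 — f₀ = ω₀/(2π) = 7301 Hz.
Step 4 — Series Q: Q = ω₀L/R = 4.587e+04·0.0988/333 = 13.61.
Step 5 — 3dB bandwidth: Δω = ω₀/Q = 3370 rad/s; BW = Δω/(2π) = 536.4 Hz.

(a) f₀ = 7301 Hz  (b) Q = 13.61  (c) BW = 536.4 Hz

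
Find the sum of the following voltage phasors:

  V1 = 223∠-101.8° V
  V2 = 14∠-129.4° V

Step 1 — Convert each phasor to rectangular form:
  V1 = 223·(cos(-101.8°) + j·sin(-101.8°)) = -45.6 - j218.3 V
  V2 = 14·(cos(-129.4°) + j·sin(-129.4°)) = -8.886 - j10.82 V
Step 2 — Sum components: V_total = -54.49 - j229.1 V.
Step 3 — Convert to polar: |V_total| = 235.5 V, ∠V_total = -103.4°.

V_total = 235.5∠-103.4° V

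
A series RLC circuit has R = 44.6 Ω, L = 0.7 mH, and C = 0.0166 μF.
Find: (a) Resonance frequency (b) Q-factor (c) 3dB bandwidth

Step 1 — Resonance: ω₀ = 1/√(LC) = 1/√(0.0007·1.66e-08) = 2.934e+05 rad/s.
Step 2 — f₀ = ω₀/(2π) = 4.669e+04 Hz.
Step 3 — Series Q: Q = ω₀L/R = 2.934e+05·0.0007/44.6 = 4.604.
Step 4 — Bandwidth: Δω = ω₀/Q = 6.371e+04 rad/s; BW = Δω/(2π) = 1.014e+04 Hz.

(a) f₀ = 4.669e+04 Hz  (b) Q = 4.604  (c) BW = 1.014e+04 Hz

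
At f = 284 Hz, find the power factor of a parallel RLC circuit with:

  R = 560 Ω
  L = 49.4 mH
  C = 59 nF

Step 1 — Angular frequency: ω = 2π·f = 2π·284 = 1784 rad/s.
Step 2 — Component impedances:
  R: Z = R = 560 Ω
  L: Z = jωL = j·1784·0.0494 = 0 + j88.15 Ω
  C: Z = 1/(jωC) = -j/(ω·C) = 0 - j9498 Ω
Step 3 — Parallel combination: 1/Z_total = 1/R + 1/L + 1/C; Z_total = 13.79 + j86.79 Ω = 87.87∠81.0° Ω.
Step 4 — Power factor: PF = cos(φ) = Re(Z)/|Z| = 13.79/87.87 = 0.1569.
Step 5 — Type: Im(Z) = 86.79 ⇒ lagging (phase φ = 81.0°).

PF = 0.1569 (lagging, φ = 81.0°)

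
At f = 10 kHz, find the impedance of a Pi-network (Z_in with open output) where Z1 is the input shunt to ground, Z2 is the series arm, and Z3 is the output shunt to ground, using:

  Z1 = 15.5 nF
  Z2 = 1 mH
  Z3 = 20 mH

Step 1 — Angular frequency: ω = 2π·f = 2π·1e+04 = 6.283e+04 rad/s.
Step 2 — Component impedances:
  Z1: Z = 1/(jωC) = -j/(ω·C) = 0 - j1027 Ω
  Z2: Z = jωL = j·6.283e+04·0.001 = 0 + j62.83 Ω
  Z3: Z = jωL = j·6.283e+04·0.02 = 0 + j1257 Ω
Step 3 — With open output, the series arm Z2 and the output shunt Z3 appear in series to ground: Z2 + Z3 = 0 + j1319 Ω.
Step 4 — Parallel with input shunt Z1: Z_in = Z1 || (Z2 + Z3) = 0 - j4629 Ω = 4629∠-90.0° Ω.

Z = 0 - j4629 Ω = 4629∠-90.0° Ω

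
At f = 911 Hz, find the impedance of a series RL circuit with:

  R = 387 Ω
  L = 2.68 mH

Step 1 — Angular frequency: ω = 2π·f = 2π·911 = 5724 rad/s.
Step 2 — Component impedances:
  R: Z = R = 387 Ω
  L: Z = jωL = j·5724·0.00268 = 0 + j15.34 Ω
Step 3 — Series combination: Z_total = R + L = 387 + j15.34 Ω = 387.3∠2.3° Ω.

Z = 387 + j15.34 Ω = 387.3∠2.3° Ω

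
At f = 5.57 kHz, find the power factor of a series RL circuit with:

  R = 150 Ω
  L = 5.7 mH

Step 1 — Angular frequency: ω = 2π·f = 2π·5570 = 3.5e+04 rad/s.
Step 2 — Component impedances:
  R: Z = R = 150 Ω
  L: Z = jωL = j·3.5e+04·0.0057 = 0 + j199.5 Ω
Step 3 — Series combination: Z_total = R + L = 150 + j199.5 Ω = 249.6∠53.1° Ω.
Step 4 — Power factor: PF = cos(φ) = Re(Z)/|Z| = 150/249.6 = 0.601.
Step 5 — Type: Im(Z) = 199.5 ⇒ lagging (phase φ = 53.1°).

PF = 0.601 (lagging, φ = 53.1°)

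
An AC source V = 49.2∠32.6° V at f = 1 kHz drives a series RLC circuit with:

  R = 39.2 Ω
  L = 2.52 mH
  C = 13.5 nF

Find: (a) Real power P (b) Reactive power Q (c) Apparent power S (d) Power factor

Step 1 — Angular frequency: ω = 2π·f = 2π·1000 = 6283 rad/s.
Step 2 — Component impedances:
  R: Z = R = 39.2 Ω
  L: Z = jωL = j·6283·0.00252 = 0 + j15.83 Ω
  C: Z = 1/(jωC) = -j/(ω·C) = 0 - j1.179e+04 Ω
Step 3 — Series combination: Z_total = R + L + C = 39.2 - j1.177e+04 Ω = 1.177e+04∠-89.8° Ω.
Step 4 — Source phasor: V = 49.2∠32.6° V = 41.45 + j26.51 V.
Step 5 — Current: I = V / Z = -0.00224 + j0.003528 A = 0.004179∠122.4° A.
Step 6 — Complex power: S = V·I* = 0.0006846 - j0.2056 VA.
Step 7 — Real power: P = Re(S) = 0.0006846 W.
Step 8 — Reactive power: Q = Im(S) = -0.2056 VAR.
Step 9 — Apparent power: |S| = 0.2056 VA.
Step 10 — Power factor: PF = P/|S| = 0.00333 (leading).

(a) P = 0.0006846 W  (b) Q = -0.2056 VAR  (c) S = 0.2056 VA  (d) PF = 0.00333 (leading)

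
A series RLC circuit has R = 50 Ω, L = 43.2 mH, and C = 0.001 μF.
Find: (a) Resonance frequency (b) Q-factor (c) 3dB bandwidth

Step 1 — Resonance: ω₀ = 1/√(LC) = 1/√(0.0432·1e-09) = 1.521e+05 rad/s.
Step 2 — f₀ = ω₀/(2π) = 2.421e+04 Hz.
Step 3 — Series Q: Q = ω₀L/R = 1.521e+05·0.0432/50 = 131.5.
Step 4 — Bandwidth: Δω = ω₀/Q = 1157 rad/s; BW = Δω/(2π) = 184.2 Hz.

(a) f₀ = 2.421e+04 Hz  (b) Q = 131.5  (c) BW = 184.2 Hz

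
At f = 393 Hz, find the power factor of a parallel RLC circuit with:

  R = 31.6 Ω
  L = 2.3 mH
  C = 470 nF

Step 1 — Angular frequency: ω = 2π·f = 2π·393 = 2469 rad/s.
Step 2 — Component impedances:
  R: Z = R = 31.6 Ω
  L: Z = jωL = j·2469·0.0023 = 0 + j5.679 Ω
  C: Z = 1/(jωC) = -j/(ω·C) = 0 - j861.6 Ω
Step 3 — Parallel combination: 1/Z_total = 1/R + 1/L + 1/C; Z_total = 1.002 + j5.536 Ω = 5.626∠79.7° Ω.
Step 4 — Power factor: PF = cos(φ) = Re(Z)/|Z| = 1.0015/5.6257 = 0.178.
Step 5 — Type: Im(Z) = 5.536 ⇒ lagging (phase φ = 79.7°).

PF = 0.178 (lagging, φ = 79.7°)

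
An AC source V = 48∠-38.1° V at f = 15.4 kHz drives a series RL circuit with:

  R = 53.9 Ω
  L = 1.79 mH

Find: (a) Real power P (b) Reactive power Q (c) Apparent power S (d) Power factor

Step 1 — Angular frequency: ω = 2π·f = 2π·1.54e+04 = 9.676e+04 rad/s.
Step 2 — Component impedances:
  R: Z = R = 53.9 Ω
  L: Z = jωL = j·9.676e+04·0.00179 = 0 + j173.2 Ω
Step 3 — Series combination: Z_total = R + L = 53.9 + j173.2 Ω = 181.4∠72.7° Ω.
Step 4 — Source phasor: V = 48∠-38.1° V = 37.77 - j29.62 V.
Step 5 — Current: I = V / Z = -0.09403 - j0.2473 A = 0.2646∠-110.8° A.
Step 6 — Complex power: S = V·I* = 3.774 + j12.13 VA.
Step 7 — Real power: P = Re(S) = 3.774 W.
Step 8 — Reactive power: Q = Im(S) = 12.13 VAR.
Step 9 — Apparent power: |S| = 12.7 VA.
Step 10 — Power factor: PF = P/|S| = 0.2971 (lagging).

(a) P = 3.774 W  (b) Q = 12.13 VAR  (c) S = 12.7 VA  (d) PF = 0.2971 (lagging)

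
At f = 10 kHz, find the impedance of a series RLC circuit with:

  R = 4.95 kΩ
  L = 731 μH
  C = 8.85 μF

Step 1 — Angular frequency: ω = 2π·f = 2π·1e+04 = 6.283e+04 rad/s.
Step 2 — Component impedances:
  R: Z = R = 4950 Ω
  L: Z = jωL = j·6.283e+04·0.000731 = 0 + j45.93 Ω
  C: Z = 1/(jωC) = -j/(ω·C) = 0 - j1.798 Ω
Step 3 — Series combination: Z_total = R + L + C = 4950 + j44.13 Ω = 4950∠0.5° Ω.

Z = 4950 + j44.13 Ω = 4950∠0.5° Ω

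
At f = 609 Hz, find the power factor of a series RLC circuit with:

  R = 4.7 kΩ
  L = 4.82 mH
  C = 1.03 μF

Step 1 — Angular frequency: ω = 2π·f = 2π·609 = 3826 rad/s.
Step 2 — Component impedances:
  R: Z = R = 4700 Ω
  L: Z = jωL = j·3826·0.00482 = 0 + j18.44 Ω
  C: Z = 1/(jωC) = -j/(ω·C) = 0 - j253.7 Ω
Step 3 — Series combination: Z_total = R + L + C = 4700 - j235.3 Ω = 4706∠-2.9° Ω.
Step 4 — Power factor: PF = cos(φ) = Re(Z)/|Z| = 4700/4706 = 0.9987.
Step 5 — Type: Im(Z) = -235.3 ⇒ leading (phase φ = -2.9°).

PF = 0.9987 (leading, φ = -2.9°)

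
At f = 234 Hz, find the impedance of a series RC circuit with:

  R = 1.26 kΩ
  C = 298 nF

Step 1 — Angular frequency: ω = 2π·f = 2π·234 = 1470 rad/s.
Step 2 — Component impedances:
  R: Z = R = 1260 Ω
  C: Z = 1/(jωC) = -j/(ω·C) = 0 - j2282 Ω
Step 3 — Series combination: Z_total = R + C = 1260 - j2282 Ω = 2607∠-61.1° Ω.

Z = 1260 - j2282 Ω = 2607∠-61.1° Ω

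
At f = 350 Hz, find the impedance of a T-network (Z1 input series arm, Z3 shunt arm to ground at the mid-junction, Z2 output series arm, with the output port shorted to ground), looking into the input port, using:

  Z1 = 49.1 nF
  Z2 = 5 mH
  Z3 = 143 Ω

Step 1 — Angular frequency: ω = 2π·f = 2π·350 = 2199 rad/s.
Step 2 — Component impedances:
  Z1: Z = 1/(jωC) = -j/(ω·C) = 0 - j9261 Ω
  Z2: Z = jωL = j·2199·0.005 = 0 + j11 Ω
  Z3: Z = R = 143 Ω
Step 3 — With the output port shorted to ground, the output series arm Z2 runs from the junction to ground; the shunt arm Z3 also runs from the junction to ground. They appear in parallel: Z3 || Z2 = 0.8405 + j10.93 Ω.
Step 4 — Series with input arm Z1: Z_in = Z1 + (Z3 || Z2) = 0.8405 - j9250 Ω = 9250∠-90.0° Ω.

Z = 0.8405 - j9250 Ω = 9250∠-90.0° Ω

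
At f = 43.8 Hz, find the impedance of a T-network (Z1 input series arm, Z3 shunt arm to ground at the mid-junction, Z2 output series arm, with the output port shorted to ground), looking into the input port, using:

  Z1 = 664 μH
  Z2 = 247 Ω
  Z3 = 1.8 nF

Step 1 — Angular frequency: ω = 2π·f = 2π·43.8 = 275.2 rad/s.
Step 2 — Component impedances:
  Z1: Z = jωL = j·275.2·0.000664 = 0 + j0.1827 Ω
  Z2: Z = R = 247 Ω
  Z3: Z = 1/(jωC) = -j/(ω·C) = 0 - j2.019e+06 Ω
Step 3 — With the output port shorted to ground, the output series arm Z2 runs from the junction to ground; the shunt arm Z3 also runs from the junction to ground. They appear in parallel: Z3 || Z2 = 247 - j0.03022 Ω.
Step 4 — Series with input arm Z1: Z_in = Z1 + (Z3 || Z2) = 247 + j0.1525 Ω = 247∠0.0° Ω.

Z = 247 + j0.1525 Ω = 247∠0.0° Ω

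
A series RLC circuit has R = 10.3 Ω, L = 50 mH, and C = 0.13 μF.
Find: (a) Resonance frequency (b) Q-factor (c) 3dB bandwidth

Step 1 — Resonance condition Im(Z)=0 gives ω₀ = 1/√(LC).
Step 2 — ω₀ = 1/√(0.05·1.3e-07) = 1.24e+04 rad/s.
Step 3 — f₀ = ω₀/(2π) = 1974 Hz.
Step 4 — Series Q: Q = ω₀L/R = 1.24e+04·0.05/10.3 = 60.21.
Step 5 — 3dB bandwidth: Δω = ω₀/Q = 206 rad/s; BW = Δω/(2π) = 32.79 Hz.

(a) f₀ = 1974 Hz  (b) Q = 60.21  (c) BW = 32.79 Hz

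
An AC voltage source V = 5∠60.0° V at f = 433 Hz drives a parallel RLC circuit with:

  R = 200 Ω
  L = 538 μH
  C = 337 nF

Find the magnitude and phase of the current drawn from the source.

Step 1 — Angular frequency: ω = 2π·f = 2π·433 = 2721 rad/s.
Step 2 — Component impedances:
  R: Z = R = 200 Ω
  L: Z = jωL = j·2721·0.000538 = 0 + j1.464 Ω
  C: Z = 1/(jωC) = -j/(ω·C) = 0 - j1091 Ω
Step 3 — Parallel combination: 1/Z_total = 1/R + 1/L + 1/C; Z_total = 0.01074 + j1.466 Ω = 1.466∠89.6° Ω.
Step 4 — Source phasor: V = 5∠60.0° V = 2.5 + j4.33 V.
Step 5 — Ohm's law: I = V / Z_total = (2.5 + j4.33) / (0.01074 + j1.466) = 2.967 - j1.684 A.
Step 6 — Convert to polar: |I| = 3.412 A, ∠I = -29.6°.

I = 3.412∠-29.6° A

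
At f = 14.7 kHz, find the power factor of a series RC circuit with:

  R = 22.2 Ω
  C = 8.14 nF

Step 1 — Angular frequency: ω = 2π·f = 2π·1.47e+04 = 9.236e+04 rad/s.
Step 2 — Component impedances:
  R: Z = R = 22.2 Ω
  C: Z = 1/(jωC) = -j/(ω·C) = 0 - j1330 Ω
Step 3 — Series combination: Z_total = R + C = 22.2 - j1330 Ω = 1330∠-89.0° Ω.
Step 4 — Power factor: PF = cos(φ) = Re(Z)/|Z| = 22.2/1330 = 0.01669.
Step 5 — Type: Im(Z) = -1330 ⇒ leading (phase φ = -89.0°).

PF = 0.01669 (leading, φ = -89.0°)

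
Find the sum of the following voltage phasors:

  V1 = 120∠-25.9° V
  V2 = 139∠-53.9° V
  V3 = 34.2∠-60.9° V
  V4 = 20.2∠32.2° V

Step 1 — Convert each phasor to rectangular form:
  V1 = 120·(cos(-25.9°) + j·sin(-25.9°)) = 107.9 - j52.42 V
  V2 = 139·(cos(-53.9°) + j·sin(-53.9°)) = 81.9 - j112.3 V
  V3 = 34.2·(cos(-60.9°) + j·sin(-60.9°)) = 16.63 - j29.88 V
  V4 = 20.2·(cos(32.2°) + j·sin(32.2°)) = 17.09 + j10.76 V
Step 2 — Sum components: V_total = 223.6 - j183.8 V.
Step 3 — Convert to polar: |V_total| = 289.5 V, ∠V_total = -39.4°.

V_total = 289.5∠-39.4° V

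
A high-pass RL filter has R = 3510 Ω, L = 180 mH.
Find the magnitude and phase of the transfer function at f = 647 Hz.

Step 1 — Angular frequency: ω = 2π·647 = 4065 rad/s.
Step 2 — Transfer function: H(jω) = jωL/(R + jωL).
Step 3 — Numerator jωL = j·731.7; denominator R + jωL = 3510 + j731.7.
Step 4 — H = 0.04165 + j0.1998.
Step 5 — Magnitude: |H| = 0.2041 (-13.8 dB); phase: φ = 78.2°.

|H| = 0.2041 (-13.8 dB), φ = 78.2°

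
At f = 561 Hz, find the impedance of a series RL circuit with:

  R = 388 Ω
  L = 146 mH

Step 1 — Angular frequency: ω = 2π·f = 2π·561 = 3525 rad/s.
Step 2 — Component impedances:
  R: Z = R = 388 Ω
  L: Z = jωL = j·3525·0.146 = 0 + j514.6 Ω
Step 3 — Series combination: Z_total = R + L = 388 + j514.6 Ω = 644.5∠53.0° Ω.

Z = 388 + j514.6 Ω = 644.5∠53.0° Ω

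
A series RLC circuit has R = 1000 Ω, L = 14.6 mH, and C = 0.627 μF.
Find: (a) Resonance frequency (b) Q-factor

Step 1 — Resonance condition Im(Z)=0 gives ω₀ = 1/√(LC).
Step 2 — ω₀ = 1/√(0.0146·6.27e-07) = 1.045e+04 rad/s.
Step 3 — f₀ = ω₀/(2π) = 1663 Hz.
Step 4 — Series Q: Q = ω₀L/R = 1.045e+04·0.0146/1000 = 0.1526.

(a) f₀ = 1663 Hz  (b) Q = 0.1526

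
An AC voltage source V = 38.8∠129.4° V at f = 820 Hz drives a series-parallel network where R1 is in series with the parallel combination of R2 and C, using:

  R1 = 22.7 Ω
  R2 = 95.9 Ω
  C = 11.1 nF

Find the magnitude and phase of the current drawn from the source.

Step 1 — Angular frequency: ω = 2π·f = 2π·820 = 5152 rad/s.
Step 2 — Component impedances:
  R1: Z = R = 22.7 Ω
  R2: Z = R = 95.9 Ω
  C: Z = 1/(jωC) = -j/(ω·C) = 0 - j1.749e+04 Ω
Step 3 — Parallel branch: R2 || C = 1/(1/R2 + 1/C) = 95.9 - j0.5259 Ω.
Step 4 — Series with R1: Z_total = R1 + (R2 || C) = 118.6 - j0.5259 Ω = 118.6∠-0.3° Ω.
Step 5 — Source phasor: V = 38.8∠129.4° V = -24.63 + j29.98 V.
Step 6 — Ohm's law: I = V / Z_total = (-24.63 + j29.98) / (118.6 - j0.5259) = -0.2088 + j0.2519 A.
Step 7 — Convert to polar: |I| = 0.3272 A, ∠I = 129.7°.

I = 0.3272∠129.7° A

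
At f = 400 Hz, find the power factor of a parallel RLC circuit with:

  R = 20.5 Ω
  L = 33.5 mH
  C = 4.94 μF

Step 1 — Angular frequency: ω = 2π·f = 2π·400 = 2513 rad/s.
Step 2 — Component impedances:
  R: Z = R = 20.5 Ω
  L: Z = jωL = j·2513·0.0335 = 0 + j84.19 Ω
  C: Z = 1/(jωC) = -j/(ω·C) = 0 - j80.54 Ω
Step 3 — Parallel combination: 1/Z_total = 1/R + 1/L + 1/C; Z_total = 20.5 - j0.2262 Ω = 20.5∠-0.6° Ω.
Step 4 — Power factor: PF = cos(φ) = Re(Z)/|Z| = 20.4975/20.4988 = 0.9999.
Step 5 — Type: Im(Z) = -0.2262 ⇒ leading (phase φ = -0.6°).

PF = 0.9999 (leading, φ = -0.6°)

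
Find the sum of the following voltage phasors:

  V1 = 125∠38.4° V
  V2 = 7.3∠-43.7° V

Step 1 — Convert each phasor to rectangular form:
  V1 = 125·(cos(38.4°) + j·sin(38.4°)) = 97.96 + j77.64 V
  V2 = 7.3·(cos(-43.7°) + j·sin(-43.7°)) = 5.278 - j5.043 V
Step 2 — Sum components: V_total = 103.2 + j72.6 V.
Step 3 — Convert to polar: |V_total| = 126.2 V, ∠V_total = 35.1°.

V_total = 126.2∠35.1° V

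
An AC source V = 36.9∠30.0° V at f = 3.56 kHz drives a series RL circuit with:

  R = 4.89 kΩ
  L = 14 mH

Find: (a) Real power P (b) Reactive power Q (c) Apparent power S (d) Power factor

Step 1 — Angular frequency: ω = 2π·f = 2π·3560 = 2.237e+04 rad/s.
Step 2 — Component impedances:
  R: Z = R = 4890 Ω
  L: Z = jωL = j·2.237e+04·0.014 = 0 + j313.2 Ω
Step 3 — Series combination: Z_total = R + L = 4890 + j313.2 Ω = 4900∠3.7° Ω.
Step 4 — Source phasor: V = 36.9∠30.0° V = 31.96 + j18.45 V.
Step 5 — Current: I = V / Z = 0.006749 + j0.003341 A = 0.007531∠26.3° A.
Step 6 — Complex power: S = V·I* = 0.2773 + j0.01776 VA.
Step 7 — Real power: P = Re(S) = 0.2773 W.
Step 8 — Reactive power: Q = Im(S) = 0.01776 VAR.
Step 9 — Apparent power: |S| = 0.2779 VA.
Step 10 — Power factor: PF = P/|S| = 0.998 (lagging).

(a) P = 0.2773 W  (b) Q = 0.01776 VAR  (c) S = 0.2779 VA  (d) PF = 0.998 (lagging)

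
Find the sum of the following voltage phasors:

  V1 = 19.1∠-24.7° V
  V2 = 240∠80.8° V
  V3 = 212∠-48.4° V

Step 1 — Convert each phasor to rectangular form:
  V1 = 19.1·(cos(-24.7°) + j·sin(-24.7°)) = 17.35 - j7.981 V
  V2 = 240·(cos(80.8°) + j·sin(80.8°)) = 38.37 + j236.9 V
  V3 = 212·(cos(-48.4°) + j·sin(-48.4°)) = 140.8 - j158.5 V
Step 2 — Sum components: V_total = 196.5 + j70.4 V.
Step 3 — Convert to polar: |V_total| = 208.7 V, ∠V_total = 19.7°.

V_total = 208.7∠19.7° V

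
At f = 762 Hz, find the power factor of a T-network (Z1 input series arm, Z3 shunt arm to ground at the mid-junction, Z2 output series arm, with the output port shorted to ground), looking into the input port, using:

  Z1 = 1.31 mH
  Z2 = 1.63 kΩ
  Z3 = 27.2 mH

Step 1 — Angular frequency: ω = 2π·f = 2π·762 = 4788 rad/s.
Step 2 — Component impedances:
  Z1: Z = jωL = j·4788·0.00131 = 0 + j6.272 Ω
  Z2: Z = R = 1630 Ω
  Z3: Z = jωL = j·4788·0.0272 = 0 + j130.2 Ω
Step 3 — With the output port shorted to ground, the output series arm Z2 runs from the junction to ground; the shunt arm Z3 also runs from the junction to ground. They appear in parallel: Z3 || Z2 = 10.34 + j129.4 Ω.
Step 4 — Series with input arm Z1: Z_in = Z1 + (Z3 || Z2) = 10.34 + j135.7 Ω = 136.1∠85.6° Ω.
Step 5 — Power factor: PF = cos(φ) = Re(Z)/|Z| = 10.338/136.07 = 0.07598.
Step 6 — Type: Im(Z) = 135.7 ⇒ lagging (phase φ = 85.6°).

PF = 0.07598 (lagging, φ = 85.6°)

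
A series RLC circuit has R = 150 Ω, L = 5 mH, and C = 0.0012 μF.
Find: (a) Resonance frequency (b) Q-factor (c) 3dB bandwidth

Step 1 — Resonance: ω₀ = 1/√(LC) = 1/√(0.005·1.2e-09) = 4.082e+05 rad/s.
Step 2 — f₀ = ω₀/(2π) = 6.497e+04 Hz.
Step 3 — Series Q: Q = ω₀L/R = 4.082e+05·0.005/150 = 13.61.
Step 4 — Bandwidth: Δω = ω₀/Q = 3e+04 rad/s; BW = Δω/(2π) = 4775 Hz.

(a) f₀ = 6.497e+04 Hz  (b) Q = 13.61  (c) BW = 4775 Hz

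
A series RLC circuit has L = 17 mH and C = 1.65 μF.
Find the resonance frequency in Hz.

Step 1 — Resonance condition Im(Z)=0 gives ω₀ = 1/√(LC).
Step 2 — ω₀ = 1/√(0.017·1.65e-06) = 5971 rad/s.
Step 3 — f₀ = ω₀/(2π) = 950.3 Hz.

f₀ = 950.3 Hz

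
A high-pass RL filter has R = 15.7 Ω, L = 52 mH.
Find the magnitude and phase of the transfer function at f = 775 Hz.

Step 1 — Angular frequency: ω = 2π·775 = 4869 rad/s.
Step 2 — Transfer function: H(jω) = jωL/(R + jωL).
Step 3 — Numerator jωL = j·253.2; denominator R + jωL = 15.7 + j253.2.
Step 4 — H = 0.9962 + j0.06177.
Step 5 — Magnitude: |H| = 0.9981 (-0.0 dB); phase: φ = 3.5°.

|H| = 0.9981 (-0.0 dB), φ = 3.5°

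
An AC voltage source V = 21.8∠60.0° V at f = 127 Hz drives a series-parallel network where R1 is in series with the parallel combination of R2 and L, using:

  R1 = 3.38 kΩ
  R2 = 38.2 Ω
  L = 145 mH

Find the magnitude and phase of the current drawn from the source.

Step 1 — Angular frequency: ω = 2π·f = 2π·127 = 798 rad/s.
Step 2 — Component impedances:
  R1: Z = R = 3380 Ω
  R2: Z = R = 38.2 Ω
  L: Z = jωL = j·798·0.145 = 0 + j115.7 Ω
Step 3 — Parallel branch: R2 || L = 1/(1/R2 + 1/L) = 34.45 + j11.37 Ω.
Step 4 — Series with R1: Z_total = R1 + (R2 || L) = 3414 + j11.37 Ω = 3414∠0.2° Ω.
Step 5 — Source phasor: V = 21.8∠60.0° V = 10.9 + j18.88 V.
Step 6 — Ohm's law: I = V / Z_total = (10.9 + j18.88) / (3414 + j11.37) = 0.003211 + j0.005519 A.
Step 7 — Convert to polar: |I| = 0.006385 A, ∠I = 59.8°.

I = 0.006385∠59.8° A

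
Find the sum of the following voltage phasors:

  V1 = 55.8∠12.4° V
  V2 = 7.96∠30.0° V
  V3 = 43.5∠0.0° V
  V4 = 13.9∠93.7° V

Step 1 — Convert each phasor to rectangular form:
  V1 = 55.8·(cos(12.4°) + j·sin(12.4°)) = 54.5 + j11.98 V
  V2 = 7.96·(cos(30.0°) + j·sin(30.0°)) = 6.894 + j3.98 V
  V3 = 43.5·(cos(0.0°) + j·sin(0.0°)) = 43.5 V
  V4 = 13.9·(cos(93.7°) + j·sin(93.7°)) = -0.897 + j13.87 V
Step 2 — Sum components: V_total = 104 + j29.83 V.
Step 3 — Convert to polar: |V_total| = 108.2 V, ∠V_total = 16.0°.

V_total = 108.2∠16.0° V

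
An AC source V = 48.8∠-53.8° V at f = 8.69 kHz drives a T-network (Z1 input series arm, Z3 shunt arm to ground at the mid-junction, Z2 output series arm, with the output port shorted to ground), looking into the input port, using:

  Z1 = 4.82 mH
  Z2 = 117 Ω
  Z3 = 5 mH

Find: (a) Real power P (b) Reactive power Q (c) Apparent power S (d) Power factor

Step 1 — Angular frequency: ω = 2π·f = 2π·8690 = 5.46e+04 rad/s.
Step 2 — Component impedances:
  Z1: Z = jωL = j·5.46e+04·0.00482 = 0 + j263.2 Ω
  Z2: Z = R = 117 Ω
  Z3: Z = jωL = j·5.46e+04·0.005 = 0 + j273 Ω
Step 3 — With the output port shorted to ground, the output series arm Z2 runs from the junction to ground; the shunt arm Z3 also runs from the junction to ground. They appear in parallel: Z3 || Z2 = 98.85 + j42.36 Ω.
Step 4 — Series with input arm Z1: Z_in = Z1 + (Z3 || Z2) = 98.85 + j305.5 Ω = 321.1∠72.1° Ω.
Step 5 — Source phasor: V = 48.8∠-53.8° V = 28.82 - j39.38 V.
Step 6 — Current: I = V / Z = -0.08905 - j0.1231 A = 0.152∠-125.9° A.
Step 7 — Complex power: S = V·I* = 2.283 + j7.056 VA.
Step 8 — Real power: P = Re(S) = 2.283 W.
Step 9 — Reactive power: Q = Im(S) = 7.056 VAR.
Step 10 — Apparent power: |S| = 7.416 VA.
Step 11 — Power factor: PF = P/|S| = 0.3078 (lagging).

(a) P = 2.283 W  (b) Q = 7.056 VAR  (c) S = 7.416 VA  (d) PF = 0.3078 (lagging)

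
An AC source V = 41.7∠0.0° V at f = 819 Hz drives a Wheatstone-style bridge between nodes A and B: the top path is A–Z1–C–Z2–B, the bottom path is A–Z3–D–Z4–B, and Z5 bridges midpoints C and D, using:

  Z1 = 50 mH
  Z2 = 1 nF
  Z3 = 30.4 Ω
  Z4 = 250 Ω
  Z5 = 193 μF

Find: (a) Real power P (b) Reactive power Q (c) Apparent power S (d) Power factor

Step 1 — Angular frequency: ω = 2π·f = 2π·819 = 5146 rad/s.
Step 2 — Component impedances:
  Z1: Z = jωL = j·5146·0.05 = 0 + j257.3 Ω
  Z2: Z = 1/(jωC) = -j/(ω·C) = 0 - j1.943e+05 Ω
  Z3: Z = R = 30.4 Ω
  Z4: Z = R = 250 Ω
  Z5: Z = 1/(jωC) = -j/(ω·C) = 0 - j1.007 Ω
Step 3 — Bridge requires nodal analysis (the Z5 bridge couples midpoints C and D, so the two paths cannot be reduced to a simple series/parallel combination). Setting node B to ground and injecting 1 A at node A, the 3-node admittance system at A, C, D solves to V_A = Z_AB = 280 + j3.235 Ω = 280∠0.7° Ω.
Step 4 — Source phasor: V = 41.7∠0.0° V = 41.7 V.
Step 5 — Current: I = V / Z = 0.1489 - j0.00172 A = 0.1489∠-0.7° A.
Step 6 — Complex power: S = V·I* = 6.21 + j0.07174 VA.
Step 7 — Real power: P = Re(S) = 6.21 W.
Step 8 — Reactive power: Q = Im(S) = 0.07174 VAR.
Step 9 — Apparent power: |S| = 6.21 VA.
Step 10 — Power factor: PF = P/|S| = 0.9999 (lagging).

(a) P = 6.21 W  (b) Q = 0.07174 VAR  (c) S = 6.21 VA  (d) PF = 0.9999 (lagging)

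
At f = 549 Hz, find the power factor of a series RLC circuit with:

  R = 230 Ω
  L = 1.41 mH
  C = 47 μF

Step 1 — Angular frequency: ω = 2π·f = 2π·549 = 3449 rad/s.
Step 2 — Component impedances:
  R: Z = R = 230 Ω
  L: Z = jωL = j·3449·0.00141 = 0 + j4.864 Ω
  C: Z = 1/(jωC) = -j/(ω·C) = 0 - j6.168 Ω
Step 3 — Series combination: Z_total = R + L + C = 230 - j1.304 Ω = 230∠-0.3° Ω.
Step 4 — Power factor: PF = cos(φ) = Re(Z)/|Z| = 230/230 = 1.
Step 5 — Type: Im(Z) = -1.304 ⇒ leading (phase φ = -0.3°).

PF = 1 (leading, φ = -0.3°)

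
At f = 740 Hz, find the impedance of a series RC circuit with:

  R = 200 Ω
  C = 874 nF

Step 1 — Angular frequency: ω = 2π·f = 2π·740 = 4650 rad/s.
Step 2 — Component impedances:
  R: Z = R = 200 Ω
  C: Z = 1/(jωC) = -j/(ω·C) = 0 - j246.1 Ω
Step 3 — Series combination: Z_total = R + C = 200 - j246.1 Ω = 317.1∠-50.9° Ω.

Z = 200 - j246.1 Ω = 317.1∠-50.9° Ω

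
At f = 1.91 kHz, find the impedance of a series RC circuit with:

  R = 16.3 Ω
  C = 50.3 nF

Step 1 — Angular frequency: ω = 2π·f = 2π·1910 = 1.2e+04 rad/s.
Step 2 — Component impedances:
  R: Z = R = 16.3 Ω
  C: Z = 1/(jωC) = -j/(ω·C) = 0 - j1657 Ω
Step 3 — Series combination: Z_total = R + C = 16.3 - j1657 Ω = 1657∠-89.4° Ω.

Z = 16.3 - j1657 Ω = 1657∠-89.4° Ω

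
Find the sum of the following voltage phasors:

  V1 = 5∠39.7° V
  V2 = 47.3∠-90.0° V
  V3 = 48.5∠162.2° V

Step 1 — Convert each phasor to rectangular form:
  V1 = 5·(cos(39.7°) + j·sin(39.7°)) = 3.847 + j3.194 V
  V2 = 47.3·(cos(-90.0°) + j·sin(-90.0°)) = 0 - j47.3 V
  V3 = 48.5·(cos(162.2°) + j·sin(162.2°)) = -46.18 + j14.83 V
Step 2 — Sum components: V_total = -42.33 - j29.28 V.
Step 3 — Convert to polar: |V_total| = 51.47 V, ∠V_total = -145.3°.

V_total = 51.47∠-145.3° V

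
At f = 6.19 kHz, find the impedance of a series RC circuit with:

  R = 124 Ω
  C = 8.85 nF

Step 1 — Angular frequency: ω = 2π·f = 2π·6190 = 3.889e+04 rad/s.
Step 2 — Component impedances:
  R: Z = R = 124 Ω
  C: Z = 1/(jωC) = -j/(ω·C) = 0 - j2905 Ω
Step 3 — Series combination: Z_total = R + C = 124 - j2905 Ω = 2908∠-87.6° Ω.

Z = 124 - j2905 Ω = 2908∠-87.6° Ω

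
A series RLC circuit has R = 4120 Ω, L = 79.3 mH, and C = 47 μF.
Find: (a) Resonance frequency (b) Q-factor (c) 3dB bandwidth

Step 1 — Resonance: ω₀ = 1/√(LC) = 1/√(0.0793·4.7e-05) = 518 rad/s.
Step 2 — f₀ = ω₀/(2π) = 82.44 Hz.
Step 3 — Series Q: Q = ω₀L/R = 518·0.0793/4120 = 0.00997.
Step 4 — Bandwidth: Δω = ω₀/Q = 5.195e+04 rad/s; BW = Δω/(2π) = 8269 Hz.

(a) f₀ = 82.44 Hz  (b) Q = 0.00997  (c) BW = 8269 Hz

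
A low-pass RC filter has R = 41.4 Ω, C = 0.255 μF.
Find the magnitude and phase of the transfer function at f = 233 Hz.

Step 1 — Angular frequency: ω = 2π·233 = 1464 rad/s.
Step 2 — Transfer function: H(jω) = 1/(1 + jωRC).
Step 3 — Denominator: 1 + jωRC = 1 + j·1464·41.4·2.55e-07 = 1 + j0.01546.
Step 4 — H = 0.9998 - j0.01545.
Step 5 — Magnitude: |H| = 0.9999 (-0.0 dB); phase: φ = -0.9°.

|H| = 0.9999 (-0.0 dB), φ = -0.9°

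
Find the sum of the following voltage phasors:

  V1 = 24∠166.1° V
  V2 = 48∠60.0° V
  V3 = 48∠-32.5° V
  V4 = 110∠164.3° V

Step 1 — Convert each phasor to rectangular form:
  V1 = 24·(cos(166.1°) + j·sin(166.1°)) = -23.3 + j5.765 V
  V2 = 48·(cos(60.0°) + j·sin(60.0°)) = 24 + j41.57 V
  V3 = 48·(cos(-32.5°) + j·sin(-32.5°)) = 40.48 - j25.79 V
  V4 = 110·(cos(164.3°) + j·sin(164.3°)) = -105.9 + j29.77 V
Step 2 — Sum components: V_total = -64.71 + j51.31 V.
Step 3 — Convert to polar: |V_total| = 82.58 V, ∠V_total = 141.6°.

V_total = 82.58∠141.6° V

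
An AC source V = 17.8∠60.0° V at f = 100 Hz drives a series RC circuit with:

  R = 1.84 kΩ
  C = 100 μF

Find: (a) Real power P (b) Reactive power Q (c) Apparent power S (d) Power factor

Step 1 — Angular frequency: ω = 2π·f = 2π·100 = 628.3 rad/s.
Step 2 — Component impedances:
  R: Z = R = 1840 Ω
  C: Z = 1/(jωC) = -j/(ω·C) = 0 - j15.92 Ω
Step 3 — Series combination: Z_total = R + C = 1840 - j15.92 Ω = 1840∠-0.5° Ω.
Step 4 — Source phasor: V = 17.8∠60.0° V = 8.9 + j15.42 V.
Step 5 — Current: I = V / Z = 0.004764 + j0.008419 A = 0.009674∠60.5° A.
Step 6 — Complex power: S = V·I* = 0.1722 - j0.001489 VA.
Step 7 — Real power: P = Re(S) = 0.1722 W.
Step 8 — Reactive power: Q = Im(S) = -0.001489 VAR.
Step 9 — Apparent power: |S| = 0.1722 VA.
Step 10 — Power factor: PF = P/|S| = 1 (leading).

(a) P = 0.1722 W  (b) Q = -0.001489 VAR  (c) S = 0.1722 VA  (d) PF = 1 (leading)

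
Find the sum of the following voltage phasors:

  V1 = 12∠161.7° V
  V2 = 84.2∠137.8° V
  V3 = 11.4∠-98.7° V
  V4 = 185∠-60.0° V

Step 1 — Convert each phasor to rectangular form:
  V1 = 12·(cos(161.7°) + j·sin(161.7°)) = -11.39 + j3.768 V
  V2 = 84.2·(cos(137.8°) + j·sin(137.8°)) = -62.38 + j56.56 V
  V3 = 11.4·(cos(-98.7°) + j·sin(-98.7°)) = -1.724 - j11.27 V
  V4 = 185·(cos(-60.0°) + j·sin(-60.0°)) = 92.5 - j160.2 V
Step 2 — Sum components: V_total = 17.01 - j111.2 V.
Step 3 — Convert to polar: |V_total| = 112.5 V, ∠V_total = -81.3°.

V_total = 112.5∠-81.3° V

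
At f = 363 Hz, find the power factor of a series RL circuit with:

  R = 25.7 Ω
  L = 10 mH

Step 1 — Angular frequency: ω = 2π·f = 2π·363 = 2281 rad/s.
Step 2 — Component impedances:
  R: Z = R = 25.7 Ω
  L: Z = jωL = j·2281·0.01 = 0 + j22.81 Ω
Step 3 — Series combination: Z_total = R + L = 25.7 + j22.81 Ω = 34.36∠41.6° Ω.
Step 4 — Power factor: PF = cos(φ) = Re(Z)/|Z| = 25.7/34.361 = 0.7479.
Step 5 — Type: Im(Z) = 22.81 ⇒ lagging (phase φ = 41.6°).

PF = 0.7479 (lagging, φ = 41.6°)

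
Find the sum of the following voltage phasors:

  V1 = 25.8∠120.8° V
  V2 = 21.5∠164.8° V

Step 1 — Convert each phasor to rectangular form:
  V1 = 25.8·(cos(120.8°) + j·sin(120.8°)) = -13.21 + j22.16 V
  V2 = 21.5·(cos(164.8°) + j·sin(164.8°)) = -20.75 + j5.637 V
Step 2 — Sum components: V_total = -33.96 + j27.8 V.
Step 3 — Convert to polar: |V_total| = 43.89 V, ∠V_total = 140.7°.

V_total = 43.89∠140.7° V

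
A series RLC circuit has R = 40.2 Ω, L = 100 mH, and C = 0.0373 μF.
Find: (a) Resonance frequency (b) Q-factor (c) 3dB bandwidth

Step 1 — Resonance: ω₀ = 1/√(LC) = 1/√(0.1·3.73e-08) = 1.637e+04 rad/s.
Step 2 — f₀ = ω₀/(2π) = 2606 Hz.
Step 3 — Series Q: Q = ω₀L/R = 1.637e+04·0.1/40.2 = 40.73.
Step 4 — Bandwidth: Δω = ω₀/Q = 402 rad/s; BW = Δω/(2π) = 63.98 Hz.

(a) f₀ = 2606 Hz  (b) Q = 40.73  (c) BW = 63.98 Hz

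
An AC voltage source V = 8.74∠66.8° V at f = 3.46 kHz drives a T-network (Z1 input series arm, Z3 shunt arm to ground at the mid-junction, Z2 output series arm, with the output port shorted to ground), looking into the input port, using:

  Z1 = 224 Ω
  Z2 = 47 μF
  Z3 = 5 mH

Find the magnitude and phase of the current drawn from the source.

Step 1 — Angular frequency: ω = 2π·f = 2π·3460 = 2.174e+04 rad/s.
Step 2 — Component impedances:
  Z1: Z = R = 224 Ω
  Z2: Z = 1/(jωC) = -j/(ω·C) = 0 - j0.9787 Ω
  Z3: Z = jωL = j·2.174e+04·0.005 = 0 + j108.7 Ω
Step 3 — With the output port shorted to ground, the output series arm Z2 runs from the junction to ground; the shunt arm Z3 also runs from the junction to ground. They appear in parallel: Z3 || Z2 = 0 - j0.9876 Ω.
Step 4 — Series with input arm Z1: Z_in = Z1 + (Z3 || Z2) = 224 - j0.9876 Ω = 224∠-0.3° Ω.
Step 5 — Source phasor: V = 8.74∠66.8° V = 3.443 + j8.033 V.
Step 6 — Ohm's law: I = V / Z_total = (3.443 + j8.033) / (224 - j0.9876) = 0.01521 + j0.03593 A.
Step 7 — Convert to polar: |I| = 0.03902 A, ∠I = 67.1°.

I = 0.03902∠67.1° A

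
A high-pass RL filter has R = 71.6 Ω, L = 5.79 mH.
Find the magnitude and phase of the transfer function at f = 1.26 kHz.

Step 1 — Angular frequency: ω = 2π·1260 = 7917 rad/s.
Step 2 — Transfer function: H(jω) = jωL/(R + jωL).
Step 3 — Numerator jωL = j·45.84; denominator R + jωL = 71.6 + j45.84.
Step 4 — H = 0.2907 + j0.4541.
Step 5 — Magnitude: |H| = 0.5392 (-5.4 dB); phase: φ = 57.4°.

|H| = 0.5392 (-5.4 dB), φ = 57.4°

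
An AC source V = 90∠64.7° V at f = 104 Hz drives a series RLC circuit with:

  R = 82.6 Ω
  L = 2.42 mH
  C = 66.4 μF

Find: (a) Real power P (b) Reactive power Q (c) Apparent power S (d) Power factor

Step 1 — Angular frequency: ω = 2π·f = 2π·104 = 653.5 rad/s.
Step 2 — Component impedances:
  R: Z = R = 82.6 Ω
  L: Z = jωL = j·653.5·0.00242 = 0 + j1.581 Ω
  C: Z = 1/(jωC) = -j/(ω·C) = 0 - j23.05 Ω
Step 3 — Series combination: Z_total = R + L + C = 82.6 - j21.47 Ω = 85.34∠-14.6° Ω.
Step 4 — Source phasor: V = 90∠64.7° V = 38.46 + j81.37 V.
Step 5 — Current: I = V / Z = 0.1964 + j1.036 A = 1.055∠79.3° A.
Step 6 — Complex power: S = V·I* = 91.86 - j23.87 VA.
Step 7 — Real power: P = Re(S) = 91.86 W.
Step 8 — Reactive power: Q = Im(S) = -23.87 VAR.
Step 9 — Apparent power: |S| = 94.91 VA.
Step 10 — Power factor: PF = P/|S| = 0.9679 (leading).

(a) P = 91.86 W  (b) Q = -23.87 VAR  (c) S = 94.91 VA  (d) PF = 0.9679 (leading)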